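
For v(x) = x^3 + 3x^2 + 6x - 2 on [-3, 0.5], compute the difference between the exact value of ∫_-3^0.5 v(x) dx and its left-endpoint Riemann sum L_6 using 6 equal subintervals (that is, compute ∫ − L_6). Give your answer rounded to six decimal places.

6.529080

Exact integral: ∫_-3^0.5 v(x) dx = -26.359375.
L_6 ≈ -32.88845486.
Error ≈ -26.359375 − (-32.88845486) ≈ 6.529080.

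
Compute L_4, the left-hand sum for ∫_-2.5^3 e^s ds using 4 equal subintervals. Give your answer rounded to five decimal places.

Δs = (3 − (-2.5))/4 = 1.375.
Left endpoints: -2.5, -1.125, 0.25, 1.625.
f(-2.5) ≈ 0.08208, f(-1.125) ≈ 0.32465, f(0.25) ≈ 1.28403, f(1.625) ≈ 5.07842.
Sum = Δs · [f(-2.5) + f(-1.125) + f(0.25) + f(1.625)].
Sum ≈ 9.30763.

9.30763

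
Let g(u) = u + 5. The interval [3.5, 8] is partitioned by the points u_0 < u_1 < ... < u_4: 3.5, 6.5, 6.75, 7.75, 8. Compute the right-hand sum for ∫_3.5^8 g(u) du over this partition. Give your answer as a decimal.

Subinterval widths: 3, 0.25, 1, 0.25.
Right endpoints: 6.5, 6.75, 7.75, 8.
g(6.5) = 11.5, g(6.75) = 11.75, g(7.75) = 12.75, g(8) = 13.
Sum = Σ Δu_i · g(u_i).
Sum = 53.4375.

53.4375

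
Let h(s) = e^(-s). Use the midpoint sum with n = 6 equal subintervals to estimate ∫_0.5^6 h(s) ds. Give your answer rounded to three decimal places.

Δs = (6 − 0.5)/6 = 11/12.
Midpoints: 23/24, 1.875, 67/24, 89/24, 4.625, 133/24.
h(23/24) ≈ 0.384, h(1.875) ≈ 0.153, h(67/24) ≈ 0.061, h(89/24) ≈ 0.025, h(4.625) ≈ 0.010, h(133/24) ≈ 0.004.
Sum = Δs · [h(23/24) + h(1.875) + h(67/24) + ...].
Sum ≈ 0.583.

0.583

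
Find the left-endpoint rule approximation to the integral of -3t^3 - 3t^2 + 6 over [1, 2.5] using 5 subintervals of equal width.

-25.65

Δt = (2.5 − 1)/5 = 0.3.
Left endpoints: 1, 1.3, 1.6, 1.9, 2.2.
f(1) = 0, f(1.3) = -5.661, f(1.6) = -13.968, f(1.9) = -25.407, f(2.2) = -40.464.
Sum = Δt · [f(1) + f(1.3) + f(1.6) + f(1.9) + f(2.2)].
Sum = -25.65.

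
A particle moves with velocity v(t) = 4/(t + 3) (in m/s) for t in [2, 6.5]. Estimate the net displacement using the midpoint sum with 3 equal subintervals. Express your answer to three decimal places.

2.557

Δt = (6.5 − 2)/3 = 1.5.
Midpoints: 2.75, 4.25, 5.75.
v(2.75) = 16/23, v(4.25) = 16/29, v(5.75) = 16/35.
Sum = Δt · [v(2.75) + v(4.25) + v(5.75)].
Sum ≈ 2.557.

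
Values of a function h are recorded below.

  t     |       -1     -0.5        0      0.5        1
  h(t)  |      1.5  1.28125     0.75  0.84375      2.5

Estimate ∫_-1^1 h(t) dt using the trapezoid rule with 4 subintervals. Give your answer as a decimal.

2.4375

Δt = 0.5.
T_4 = (0.5/2)·[1.5 + 2·1.28125 + 2·0.75 + 2·0.84375 + 2.5] = 2.4375.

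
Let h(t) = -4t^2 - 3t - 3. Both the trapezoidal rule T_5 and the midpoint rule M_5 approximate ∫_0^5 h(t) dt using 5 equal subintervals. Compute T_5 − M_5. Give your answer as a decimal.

-5

T_5 = -222.5.
M_5 = -217.5.
T_5 − M_5 = -5.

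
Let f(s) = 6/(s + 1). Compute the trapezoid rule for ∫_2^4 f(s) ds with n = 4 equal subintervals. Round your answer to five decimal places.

3.07381

Δs = (4 − 2)/4 = 0.5.
f(2) = 2, f(2.5) = 12/7, f(3) = 1.5, f(3.5) = 4/3, f(4) = 1.2.
T_4 = (Δs/2)·[f(s_0) + 2f(s_1) + 2f(s_2) + 2f(s_3) + f(s_4)].
Sum ≈ 3.07381.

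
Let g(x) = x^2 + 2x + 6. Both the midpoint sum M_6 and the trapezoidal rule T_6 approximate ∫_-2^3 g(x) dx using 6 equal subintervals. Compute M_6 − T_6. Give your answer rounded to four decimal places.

-0.8681

M_6 ≈ 46.377315.
T_6 ≈ 47.245370.
M_6 − T_6 ≈ -0.8681.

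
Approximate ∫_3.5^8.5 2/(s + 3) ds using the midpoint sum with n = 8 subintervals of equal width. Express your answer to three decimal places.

1.141

Δs = (8.5 − 3.5)/8 = 0.625.
Midpoints: 3.8125, 4.4375, 5.0625, 5.6875, 6.3125, 6.9375, 7.5625, 8.1875.
f(3.8125) = 32/109, f(4.4375) = 32/119, f(5.0625) = 32/129, f(5.6875) = 32/139, f(6.3125) = 32/149, f(6.9375) = 32/159, f(7.5625) = 32/169, f(8.1875) = 32/179.
Sum = Δs · [f(3.8125) + f(4.4375) + f(5.0625) + ...].
Sum ≈ 1.141.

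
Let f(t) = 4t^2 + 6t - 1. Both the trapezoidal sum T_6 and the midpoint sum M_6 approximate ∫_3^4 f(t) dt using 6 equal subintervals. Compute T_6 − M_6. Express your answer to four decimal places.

0.0278

T_6 ≈ 69.351852.
M_6 ≈ 69.324074.
T_6 − M_6 ≈ 0.0278.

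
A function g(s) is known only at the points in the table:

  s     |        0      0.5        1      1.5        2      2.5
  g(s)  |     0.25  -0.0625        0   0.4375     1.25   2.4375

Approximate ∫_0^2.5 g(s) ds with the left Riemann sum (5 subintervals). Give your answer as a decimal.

0.9375

Δs = 0.5.
Sum = 0.5·[0.25 + (-0.0625) + 0 + 0.4375 + 1.25] = 0.9375.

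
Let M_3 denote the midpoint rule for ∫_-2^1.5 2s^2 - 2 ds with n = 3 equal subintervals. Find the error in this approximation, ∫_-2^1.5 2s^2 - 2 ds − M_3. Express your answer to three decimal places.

Exact integral: ∫_-2^1.5 f(s) ds ≈ 0.58333.
M_3 ≈ -0.21065.
Error ≈ 0.58333 − (-0.21065) ≈ 0.794.

0.794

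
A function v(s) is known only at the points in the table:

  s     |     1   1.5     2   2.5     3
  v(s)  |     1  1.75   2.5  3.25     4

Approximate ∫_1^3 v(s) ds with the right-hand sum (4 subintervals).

5.75

Δs = 0.5.
Sum = 0.5·[1.75 + 2.5 + 3.25 + 4] = 5.75.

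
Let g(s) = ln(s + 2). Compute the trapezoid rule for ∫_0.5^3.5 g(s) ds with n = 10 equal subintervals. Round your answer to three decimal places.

Δs = (3.5 − 0.5)/10 = 0.3.
g(0.5) ≈ 0.916, g(0.8) ≈ 1.030, g(1.1) ≈ 1.131, g(1.4) ≈ 1.224, g(1.7) ≈ 1.308, g(2) ≈ 1.386, g(2.3) ≈ 1.459, g(2.6) ≈ 1.526, g(2.9) ≈ 1.589, g(3.2) ≈ 1.649, g(3.5) ≈ 1.705.
T_10 = (Δs/2)·[g(s_0) + 2g(s_1) + ... + 2g(s_{9}) + g(s_10)].
Sum ≈ 4.084.

4.084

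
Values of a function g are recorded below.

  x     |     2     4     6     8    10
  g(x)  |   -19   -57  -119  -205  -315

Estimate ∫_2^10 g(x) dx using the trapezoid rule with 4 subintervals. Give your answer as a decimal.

Δx = 2.
T_4 = (2/2)·[(-19) + 2·(-57) + 2·(-119) + 2·(-205) + (-315)] = -1096.

-1096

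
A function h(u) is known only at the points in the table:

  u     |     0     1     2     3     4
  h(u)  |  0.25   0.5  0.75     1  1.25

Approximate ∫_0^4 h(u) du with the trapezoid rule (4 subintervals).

Δu = 1.
T_4 = (1/2)·[0.25 + 2·0.5 + 2·0.75 + 2·1 + 1.25] = 3.

3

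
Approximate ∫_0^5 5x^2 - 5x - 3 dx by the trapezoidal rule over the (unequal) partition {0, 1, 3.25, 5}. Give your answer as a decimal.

Subinterval widths: 1, 2.25, 1.75.
f(0) = -3, f(1) = -3, f(3.25) = 33.5625, f(5) = 97.
On each subinterval the trapezoid contributes (Δx_i/2)·[f(x_{i-1}) + f(x_i)].
Sum = 145.625.

145.625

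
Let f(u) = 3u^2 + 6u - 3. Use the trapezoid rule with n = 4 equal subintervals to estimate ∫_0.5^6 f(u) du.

311.82421875

Δu = (6 − 0.5)/4 = 1.375.
f(0.5) = 0.75, f(1.875) = 18.796875, f(3.25) = 48.1875, f(4.625) = 88.921875, f(6) = 141.
T_4 = (Δu/2)·[f(u_0) + 2f(u_1) + 2f(u_2) + 2f(u_3) + f(u_4)].
Sum = 311.82421875.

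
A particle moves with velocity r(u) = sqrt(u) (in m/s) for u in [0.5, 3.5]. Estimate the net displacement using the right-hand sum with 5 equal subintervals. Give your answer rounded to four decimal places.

4.4658

Δu = (3.5 − 0.5)/5 = 0.6.
Right endpoints: 1.1, 1.7, 2.3, 2.9, 3.5.
r(1.1) ≈ 1.0488, r(1.7) ≈ 1.3038, r(2.3) ≈ 1.5166, r(2.9) ≈ 1.7029, r(3.5) ≈ 1.8708.
Sum = Δu · [r(1.1) + r(1.7) + r(2.3) + r(2.9) + r(3.5)].
Sum ≈ 4.4658.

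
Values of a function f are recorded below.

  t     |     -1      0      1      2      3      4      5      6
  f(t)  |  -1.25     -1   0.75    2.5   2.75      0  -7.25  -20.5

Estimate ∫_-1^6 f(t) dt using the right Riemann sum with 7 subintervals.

Δt = 1.
Sum = 1·[(-1) + 0.75 + 2.5 + 2.75 + 0 + (-7.25) + (-20.5)] = -22.75.

-22.75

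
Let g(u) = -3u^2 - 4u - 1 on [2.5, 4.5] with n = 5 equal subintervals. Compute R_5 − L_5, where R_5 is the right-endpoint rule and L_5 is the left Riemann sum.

-20

R_5 = -115.66.
L_5 = -95.66.
R_5 − L_5 = -20.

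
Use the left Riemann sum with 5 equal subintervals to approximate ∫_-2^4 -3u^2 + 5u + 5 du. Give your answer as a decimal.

Δu = (4 − (-2))/5 = 1.2.
Left endpoints: -2, -0.8, 0.4, 1.6, 2.8.
f(-2) = -17, f(-0.8) = -0.92, f(0.4) = 6.52, f(1.6) = 5.32, f(2.8) = -4.52.
Sum = Δu · [f(-2) + f(-0.8) + f(0.4) + f(1.6) + f(2.8)].
Sum = -12.72.

-12.72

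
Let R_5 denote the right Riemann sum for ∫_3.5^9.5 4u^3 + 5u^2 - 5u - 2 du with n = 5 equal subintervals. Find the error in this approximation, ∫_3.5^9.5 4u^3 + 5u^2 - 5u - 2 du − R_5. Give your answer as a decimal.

-2290.32

Exact integral: ∫_3.5^9.5 f(u) du = 9145.5.
R_5 = 11435.82.
Error = 9145.5 − 11435.82 = -2290.32.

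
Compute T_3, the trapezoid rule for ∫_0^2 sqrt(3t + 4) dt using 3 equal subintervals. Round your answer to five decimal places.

Δt = (2 − 0)/3 = 2/3.
f(0) ≈ 2.00000, f(2/3) ≈ 2.44949, f(4/3) ≈ 2.82843, f(2) ≈ 3.16228.
T_3 = (Δt/2)·[f(t_0) + 2f(t_1) + 2f(t_2) + f(t_3)].
Sum ≈ 5.23937.

5.23937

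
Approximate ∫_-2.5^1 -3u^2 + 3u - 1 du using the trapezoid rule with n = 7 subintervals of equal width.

-28.4375

Δu = (1 − (-2.5))/7 = 0.5.
f(-2.5) = -27.25, f(-2) = -19, f(-1.5) = -12.25, f(-1) = -7, f(-0.5) = -3.25, f(0) = -1, f(0.5) = -0.25, f(1) = -1.
T_7 = (Δu/2)·[f(u_0) + 2f(u_1) + ... + 2f(u_{6}) + f(u_7)].
Sum = -28.4375.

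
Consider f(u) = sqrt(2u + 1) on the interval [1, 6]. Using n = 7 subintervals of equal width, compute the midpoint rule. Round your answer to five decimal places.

13.89833

Δu = (6 − 1)/7 = 5/7.
Midpoints: 19/14, 29/14, 39/14, 3.5, 59/14, 69/14, 79/14.
f(19/14) ≈ 1.92725, f(29/14) ≈ 2.26779, f(39/14) ≈ 2.56348, f(3.5) ≈ 2.82843, f(59/14) ≈ 3.07060, f(69/14) ≈ 3.29502, f(79/14) ≈ 3.50510.
Sum = Δu · [f(19/14) + f(29/14) + f(39/14) + ...].
Sum ≈ 13.89833.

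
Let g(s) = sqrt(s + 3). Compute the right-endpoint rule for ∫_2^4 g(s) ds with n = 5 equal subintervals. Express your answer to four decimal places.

Δs = (4 − 2)/5 = 0.4.
Right endpoints: 2.4, 2.8, 3.2, 3.6, 4.
g(2.4) ≈ 2.3238, g(2.8) ≈ 2.4083, g(3.2) ≈ 2.4900, g(3.6) ≈ 2.5690, g(4) ≈ 2.6458.
Sum = Δs · [g(2.4) + g(2.8) + g(3.2) + g(3.6) + g(4)].
Sum ≈ 4.9748.

4.9748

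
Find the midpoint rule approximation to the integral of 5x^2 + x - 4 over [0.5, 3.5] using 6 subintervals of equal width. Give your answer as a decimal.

Δx = (3.5 − 0.5)/6 = 0.5.
Midpoints: 0.75, 1.25, 1.75, 2.25, 2.75, 3.25.
f(0.75) = -0.4375, f(1.25) = 5.0625, f(1.75) = 13.0625, f(2.25) = 23.5625, f(2.75) = 36.5625, f(3.25) = 52.0625.
Sum = Δx · [f(0.75) + f(1.25) + f(1.75) + ...].
Sum = 64.9375.

64.9375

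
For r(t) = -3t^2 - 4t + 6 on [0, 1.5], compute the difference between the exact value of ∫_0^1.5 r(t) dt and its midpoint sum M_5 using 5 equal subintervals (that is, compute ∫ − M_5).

-0.03375

Exact integral: ∫_0^1.5 r(t) dt = 1.125.
M_5 = 1.15875.
Error = 1.125 − 1.15875 = -0.03375.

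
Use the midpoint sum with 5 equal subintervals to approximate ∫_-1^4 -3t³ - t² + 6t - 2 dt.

Δt = (4 − (-1))/5 = 1.
Midpoints: -0.5, 0.5, 1.5, 2.5, 3.5.
f(-0.5) = -4.875, f(0.5) = 0.375, f(1.5) = -5.375, f(2.5) = -40.125, f(3.5) = -121.875.
Sum = Δt · [f(-0.5) + f(0.5) + f(1.5) + f(2.5) + f(3.5)].
Sum = -171.875.

-171.875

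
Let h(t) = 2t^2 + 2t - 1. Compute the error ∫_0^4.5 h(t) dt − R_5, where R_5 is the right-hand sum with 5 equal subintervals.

Exact integral: ∫_0^4.5 h(t) dt = 76.5.
R_5 = 99.99.
Error = 76.5 − 99.99 = -23.49.

-23.49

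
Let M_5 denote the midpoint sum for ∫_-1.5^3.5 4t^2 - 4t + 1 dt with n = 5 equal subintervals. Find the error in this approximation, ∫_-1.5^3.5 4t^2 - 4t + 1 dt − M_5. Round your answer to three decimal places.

1.667

Exact integral: ∫_-1.5^3.5 f(t) dt ≈ 46.66667.
M_5 = 45.
Error ≈ 46.66667 − 45 ≈ 1.667.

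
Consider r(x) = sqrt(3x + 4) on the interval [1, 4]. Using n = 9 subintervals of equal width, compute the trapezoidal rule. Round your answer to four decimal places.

Δx = (4 − 1)/9 = 1/3.
r(1) ≈ 2.6458, r(4/3) ≈ 2.8284, r(5/3) ≈ 3.0000, r(2) ≈ 3.1623, r(7/3) ≈ 3.3166, r(8/3) ≈ 3.4641, r(3) ≈ 3.6056, r(10/3) ≈ 3.7417, r(11/3) ≈ 3.8730, r(4) ≈ 4.0000.
T_9 = (Δx/2)·[r(x_0) + 2r(x_1) + ... + 2r(x_{8}) + r(x_9)].
Sum ≈ 10.1048.

10.1048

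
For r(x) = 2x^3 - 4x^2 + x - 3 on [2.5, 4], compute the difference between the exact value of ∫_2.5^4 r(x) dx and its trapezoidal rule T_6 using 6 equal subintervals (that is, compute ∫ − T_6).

Exact integral: ∫_2.5^4 r(x) dx = 44.34375.
T_6 = 44.5859375.
Error = 44.34375 − 44.5859375 = -0.2421875.

-0.2421875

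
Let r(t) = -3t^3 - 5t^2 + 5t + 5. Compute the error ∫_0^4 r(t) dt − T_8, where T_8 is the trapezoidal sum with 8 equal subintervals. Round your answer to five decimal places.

Exact integral: ∫_0^4 r(t) dt ≈ -238.6666667.
T_8 = -242.5.
Error ≈ -238.6666667 − (-242.5) ≈ 3.83333.

3.83333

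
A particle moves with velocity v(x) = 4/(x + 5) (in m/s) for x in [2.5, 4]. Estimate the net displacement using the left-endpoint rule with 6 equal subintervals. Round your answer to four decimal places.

0.7405

Δx = (4 − 2.5)/6 = 0.25.
Left endpoints: 2.5, 2.75, 3, 3.25, 3.5, 3.75.
v(2.5) = 8/15, v(2.75) = 16/31, v(3) = 0.5, v(3.25) = 16/33, v(3.5) = 8/17, v(3.75) = 16/35.
Sum = Δx · [v(2.5) + v(2.75) + v(3) + ...].
Sum ≈ 0.7405.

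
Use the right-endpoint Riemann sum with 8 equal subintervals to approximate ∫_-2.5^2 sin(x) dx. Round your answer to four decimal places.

0.0493

Δx = (2 − (-2.5))/8 = 0.5625.
Right endpoints: -1.9375, -1.375, -0.8125, -0.25, 0.3125, 0.875, 1.4375, 2.
f(-1.9375) ≈ -0.9335, f(-1.375) ≈ -0.9809, f(-0.8125) ≈ -0.7260, f(-0.25) ≈ -0.2474, f(0.3125) ≈ 0.3074, f(0.875) ≈ 0.7675, f(1.4375) ≈ 0.9911, f(2) ≈ 0.9093.
Sum = Δx · [f(-1.9375) + f(-1.375) + f(-0.8125) + ...].
Sum ≈ 0.0493.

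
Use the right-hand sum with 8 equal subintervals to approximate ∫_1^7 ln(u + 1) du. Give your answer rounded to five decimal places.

Δu = (7 − 1)/8 = 0.75.
Right endpoints: 1.75, 2.5, 3.25, 4, 4.75, 5.5, 6.25, 7.
f(1.75) ≈ 1.01160, f(2.5) ≈ 1.25276, f(3.25) ≈ 1.44692, f(4) ≈ 1.60944, f(4.75) ≈ 1.74920, f(5.5) ≈ 1.87180, f(6.25) ≈ 1.98100, f(7) ≈ 2.07944.
Sum = Δu · [f(1.75) + f(2.5) + f(3.25) + ...].
Sum ≈ 9.75162.

9.75162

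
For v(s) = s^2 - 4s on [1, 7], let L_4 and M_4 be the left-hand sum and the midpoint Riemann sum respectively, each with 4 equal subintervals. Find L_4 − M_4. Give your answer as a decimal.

L_4 = 2.25.
M_4 = 16.875.
L_4 − M_4 = -14.625.

-14.625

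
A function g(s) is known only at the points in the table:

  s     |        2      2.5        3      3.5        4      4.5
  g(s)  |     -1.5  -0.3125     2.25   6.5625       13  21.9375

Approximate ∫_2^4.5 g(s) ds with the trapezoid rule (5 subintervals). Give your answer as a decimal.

15.859375

Δs = 0.5.
T_5 = (0.5/2)·[(-1.5) + 2·(-0.3125) + 2·2.25 + 2·6.5625 + 2·13 + 21.9375] = 15.859375.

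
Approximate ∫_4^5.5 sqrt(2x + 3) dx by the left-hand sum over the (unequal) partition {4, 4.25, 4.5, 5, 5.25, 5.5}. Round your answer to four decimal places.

Subinterval widths: 0.25, 0.25, 0.5, 0.25, 0.25.
Left endpoints: 4, 4.25, 4.5, 5, 5.25.
f(4) ≈ 3.3166, f(4.25) ≈ 3.3912, f(4.5) ≈ 3.4641, f(5) ≈ 3.6056, f(5.25) ≈ 3.6742.
Sum = Σ Δx_i · f(x_i).
Sum ≈ 5.2289.

5.2289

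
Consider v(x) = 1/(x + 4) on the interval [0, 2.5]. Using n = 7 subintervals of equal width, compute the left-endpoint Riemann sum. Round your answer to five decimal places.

0.50309

Δx = (2.5 − 0)/7 = 5/14.
Left endpoints: 0, 5/14, 5/7, 15/14, 10/7, 25/14, 15/7.
v(0) = 0.25, v(5/14) = 14/61, v(5/7) = 7/33, v(15/14) = 14/71, v(10/7) = 7/38, v(25/14) = 14/81, v(15/7) = 7/43.
Sum = Δx · [v(0) + v(5/14) + v(5/7) + ...].
Sum ≈ 0.50309.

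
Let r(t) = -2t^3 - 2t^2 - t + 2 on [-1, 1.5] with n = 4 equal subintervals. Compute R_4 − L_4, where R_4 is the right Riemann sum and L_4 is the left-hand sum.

R_4 ≈ -5.43945.
L_4 ≈ 3.15430.
R_4 − L_4 = -8.59375.

-8.59375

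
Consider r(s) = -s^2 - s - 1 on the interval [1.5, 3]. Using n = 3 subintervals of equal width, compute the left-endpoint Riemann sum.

Δs = (3 − 1.5)/3 = 0.5.
Left endpoints: 1.5, 2, 2.5.
r(1.5) = -4.75, r(2) = -7, r(2.5) = -9.75.
Sum = Δs · [r(1.5) + r(2) + r(2.5)].
Sum = -10.75.

-10.75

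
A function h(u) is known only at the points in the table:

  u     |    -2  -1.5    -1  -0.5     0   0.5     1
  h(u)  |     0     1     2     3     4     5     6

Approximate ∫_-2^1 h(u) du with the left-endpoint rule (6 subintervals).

Δu = 0.5.
Sum = 0.5·[0 + 1 + 2 + 3 + 4 + 5] = 7.5.

7.5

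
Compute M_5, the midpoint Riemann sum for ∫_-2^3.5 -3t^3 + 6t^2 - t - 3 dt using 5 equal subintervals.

Δt = (3.5 − (-2))/5 = 1.1.
Midpoints: -1.45, -0.35, 0.75, 1.85, 2.95.
f(-1.45) = 20.210875, f(-0.35) = -1.786375, f(0.75) = -1.640625, f(1.85) = -3.309875, f(2.95) = -30.752125.
Sum = Δt · [f(-1.45) + f(-0.35) + f(0.75) + f(1.85) + f(2.95)].
Sum = -19.0059375.

-19.0059375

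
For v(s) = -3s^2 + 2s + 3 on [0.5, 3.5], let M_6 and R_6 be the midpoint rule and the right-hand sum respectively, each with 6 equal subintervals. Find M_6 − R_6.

M_6 = -21.5625.
R_6 = -29.625.
M_6 − R_6 = 8.0625.

8.0625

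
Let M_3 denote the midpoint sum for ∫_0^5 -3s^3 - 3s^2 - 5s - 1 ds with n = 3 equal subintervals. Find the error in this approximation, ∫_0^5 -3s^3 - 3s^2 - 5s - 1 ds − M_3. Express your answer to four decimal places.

Exact integral: ∫_0^5 f(s) ds = -661.25.
M_3 ≈ -631.736111.
Error ≈ -661.25 − (-631.736111) ≈ -29.5139.

-29.5139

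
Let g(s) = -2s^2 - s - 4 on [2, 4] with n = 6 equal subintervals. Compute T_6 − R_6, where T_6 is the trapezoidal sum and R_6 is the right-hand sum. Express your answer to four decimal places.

4.3333

T_6 ≈ -51.407407.
R_6 ≈ -55.740741.
T_6 − R_6 ≈ 4.3333.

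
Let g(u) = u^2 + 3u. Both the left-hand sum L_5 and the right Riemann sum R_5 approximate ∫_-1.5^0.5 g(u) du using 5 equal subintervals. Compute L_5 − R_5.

L_5 = -2.58.
R_5 = -0.98.
L_5 − R_5 = -1.6.

-1.6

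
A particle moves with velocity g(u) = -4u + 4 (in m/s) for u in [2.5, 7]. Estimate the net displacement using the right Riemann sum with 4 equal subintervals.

-77.625

Δu = (7 − 2.5)/4 = 1.125.
Right endpoints: 3.625, 4.75, 5.875, 7.
g(3.625) = -10.5, g(4.75) = -15, g(5.875) = -19.5, g(7) = -24.
Sum = Δu · [g(3.625) + g(4.75) + g(5.875) + g(7)].
Sum = -77.625.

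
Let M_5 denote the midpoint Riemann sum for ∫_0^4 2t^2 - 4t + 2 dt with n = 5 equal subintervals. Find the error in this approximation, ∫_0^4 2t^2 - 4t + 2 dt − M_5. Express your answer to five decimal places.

Exact integral: ∫_0^4 f(t) dt ≈ 18.6666667.
M_5 = 18.24.
Error ≈ 18.6666667 − 18.24 ≈ 0.42667.

0.42667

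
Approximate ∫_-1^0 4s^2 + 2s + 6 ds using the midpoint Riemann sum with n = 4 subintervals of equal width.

6.3125

Δs = (0 − (-1))/4 = 0.25.
Midpoints: -0.875, -0.625, -0.375, -0.125.
f(-0.875) = 7.3125, f(-0.625) = 6.3125, f(-0.375) = 5.8125, f(-0.125) = 5.8125.
Sum = Δs · [f(-0.875) + f(-0.625) + f(-0.375) + f(-0.125)].
Sum = 6.3125.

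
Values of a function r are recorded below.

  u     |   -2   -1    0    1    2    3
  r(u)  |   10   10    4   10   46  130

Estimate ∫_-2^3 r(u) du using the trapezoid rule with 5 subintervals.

140

Δu = 1.
T_5 = (1/2)·[10 + 2·10 + 2·4 + 2·10 + 2·46 + 130] = 140.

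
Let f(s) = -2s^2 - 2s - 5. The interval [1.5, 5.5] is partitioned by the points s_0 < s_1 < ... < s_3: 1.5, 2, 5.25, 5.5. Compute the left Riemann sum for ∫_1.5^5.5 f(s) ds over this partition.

Subinterval widths: 0.5, 3.25, 0.25.
Left endpoints: 1.5, 2, 5.25.
f(1.5) = -12.5, f(2) = -17, f(5.25) = -70.625.
Sum = Σ Δs_i · f(s_i).
Sum = -79.15625.

-79.15625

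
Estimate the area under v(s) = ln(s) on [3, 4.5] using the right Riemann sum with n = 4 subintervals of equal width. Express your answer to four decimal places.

Δs = (4.5 − 3)/4 = 0.375.
Right endpoints: 3.375, 3.75, 4.125, 4.5.
v(3.375) ≈ 1.2164, v(3.75) ≈ 1.3218, v(4.125) ≈ 1.4171, v(4.5) ≈ 1.5041.
Sum = Δs · [v(3.375) + v(3.75) + v(4.125) + v(4.5)].
Sum ≈ 2.0472.

2.0472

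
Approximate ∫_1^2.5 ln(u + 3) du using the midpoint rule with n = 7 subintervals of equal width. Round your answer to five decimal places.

Δu = (2.5 − 1)/7 = 3/14.
Midpoints: 31/28, 37/28, 43/28, 1.75, 55/28, 61/28, 67/28.
f(31/28) ≈ 1.41273, f(37/28) ≈ 1.46359, f(43/28) ≈ 1.51198, f(1.75) ≈ 1.55814, f(55/28) ≈ 1.60227, f(61/28) ≈ 1.64453, f(67/28) ≈ 1.68508.
Sum = Δu · [f(31/28) + f(37/28) + f(43/28) + ...].
Sum ≈ 2.33107.

2.33107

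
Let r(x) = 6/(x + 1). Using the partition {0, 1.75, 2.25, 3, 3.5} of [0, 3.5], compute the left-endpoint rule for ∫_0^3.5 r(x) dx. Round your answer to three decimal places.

Subinterval widths: 1.75, 0.5, 0.75, 0.5.
Left endpoints: 0, 1.75, 2.25, 3.
r(0) = 6, r(1.75) = 24/11, r(2.25) = 24/13, r(3) = 1.5.
Sum = Σ Δx_i · r(x_i).
Sum ≈ 13.726.

13.726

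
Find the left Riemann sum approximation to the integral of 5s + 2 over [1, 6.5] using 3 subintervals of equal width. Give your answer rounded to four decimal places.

88.9167

Δs = (6.5 − 1)/3 = 11/6.
Left endpoints: 1, 17/6, 14/3.
f(1) = 7, f(17/6) = 97/6, f(14/3) = 76/3.
Sum = Δs · [f(1) + f(17/6) + f(14/3)].
Sum ≈ 88.9167.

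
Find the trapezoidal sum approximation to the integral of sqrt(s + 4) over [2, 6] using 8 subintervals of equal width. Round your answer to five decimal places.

Δs = (6 − 2)/8 = 0.5.
f(2) ≈ 2.44949, f(2.5) ≈ 2.54951, f(3) ≈ 2.64575, f(3.5) ≈ 2.73861, f(4) ≈ 2.82843, f(4.5) ≈ 2.91548, f(5) ≈ 3.00000, f(5.5) ≈ 3.08221, f(6) ≈ 3.16228.
T_8 = (Δs/2)·[f(s_0) + 2f(s_1) + ... + 2f(s_{7}) + f(s_8)].
Sum ≈ 11.28293.

11.28293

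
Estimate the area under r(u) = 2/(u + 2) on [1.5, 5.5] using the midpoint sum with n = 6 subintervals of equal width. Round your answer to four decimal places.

1.5219

Δu = (5.5 − 1.5)/6 = 2/3.
Midpoints: 11/6, 2.5, 19/6, 23/6, 4.5, 31/6.
r(11/6) = 12/23, r(2.5) = 4/9, r(19/6) = 12/31, r(23/6) = 12/35, r(4.5) = 4/13, r(31/6) = 12/43.
Sum = Δu · [r(11/6) + r(2.5) + r(19/6) + ...].
Sum ≈ 1.5219.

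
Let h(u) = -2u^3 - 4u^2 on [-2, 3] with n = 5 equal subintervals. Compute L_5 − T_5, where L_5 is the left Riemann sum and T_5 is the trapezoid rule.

L_5 = -40.
T_5 = -85.
L_5 − T_5 = 45.

45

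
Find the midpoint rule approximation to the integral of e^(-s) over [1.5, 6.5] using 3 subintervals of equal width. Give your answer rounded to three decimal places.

0.198

Δs = (6.5 − 1.5)/3 = 5/3.
Midpoints: 7/3, 4, 17/3.
f(7/3) ≈ 0.097, f(4) ≈ 0.018, f(17/3) ≈ 0.003.
Sum = Δs · [f(7/3) + f(4) + f(17/3)].
Sum ≈ 0.198.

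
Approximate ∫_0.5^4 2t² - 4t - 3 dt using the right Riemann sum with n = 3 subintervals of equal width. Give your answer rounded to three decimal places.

12.380

Δt = (4 − 0.5)/3 = 7/6.
Right endpoints: 5/3, 17/6, 4.
f(5/3) = -37/9, f(17/6) = 31/18, f(4) = 13.
Sum = Δt · [f(5/3) + f(17/6) + f(4)].
Sum ≈ 12.380.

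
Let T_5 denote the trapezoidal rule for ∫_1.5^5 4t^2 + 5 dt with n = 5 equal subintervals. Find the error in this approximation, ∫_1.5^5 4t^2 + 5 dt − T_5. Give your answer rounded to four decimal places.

Exact integral: ∫_1.5^5 f(t) dt ≈ 179.666667.
T_5 = 180.81.
Error ≈ 179.666667 − 180.81 ≈ -1.1433.

-1.1433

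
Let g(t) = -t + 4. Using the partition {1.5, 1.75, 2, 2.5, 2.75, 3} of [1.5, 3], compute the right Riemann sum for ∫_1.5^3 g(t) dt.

Subinterval widths: 0.25, 0.25, 0.5, 0.25, 0.25.
Right endpoints: 1.75, 2, 2.5, 2.75, 3.
g(1.75) = 2.25, g(2) = 2, g(2.5) = 1.5, g(2.75) = 1.25, g(3) = 1.
Sum = Σ Δt_i · g(t_i).
Sum = 2.375.

2.375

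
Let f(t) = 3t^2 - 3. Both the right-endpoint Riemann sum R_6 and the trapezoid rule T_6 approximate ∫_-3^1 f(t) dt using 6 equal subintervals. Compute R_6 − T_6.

R_6 ≈ 8.88889.
T_6 ≈ 16.88889.
R_6 − T_6 = -8.

-8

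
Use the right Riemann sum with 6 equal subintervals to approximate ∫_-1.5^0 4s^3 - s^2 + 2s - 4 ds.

-12.25

Δs = (0 − (-1.5))/6 = 0.25.
Right endpoints: -1.25, -1, -0.75, -0.5, -0.25, 0.
f(-1.25) = -15.875, f(-1) = -11, f(-0.75) = -7.75, f(-0.5) = -5.75, f(-0.25) = -4.625, f(0) = -4.
Sum = Δs · [f(-1.25) + f(-1) + f(-0.75) + ...].
Sum = -12.25.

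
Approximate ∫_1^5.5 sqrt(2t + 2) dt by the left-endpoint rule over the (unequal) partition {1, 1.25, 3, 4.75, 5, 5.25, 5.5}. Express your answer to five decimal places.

Subinterval widths: 0.25, 1.75, 1.75, 0.25, 0.25, 0.25.
Left endpoints: 1, 1.25, 3, 4.75, 5, 5.25.
f(1) ≈ 2.00000, f(1.25) ≈ 2.12132, f(3) ≈ 2.82843, f(4.75) ≈ 3.39116, f(5) ≈ 3.46410, f(5.25) ≈ 3.53553.
Sum = Σ Δt_i · f(t_i).
Sum ≈ 11.75976.

11.75976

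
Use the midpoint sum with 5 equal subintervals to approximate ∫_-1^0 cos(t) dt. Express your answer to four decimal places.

0.8429

Δt = (0 − (-1))/5 = 0.2.
Midpoints: -0.9, -0.7, -0.5, -0.3, -0.1.
f(-0.9) ≈ 0.6216, f(-0.7) ≈ 0.7648, f(-0.5) ≈ 0.8776, f(-0.3) ≈ 0.9553, f(-0.1) ≈ 0.9950.
Sum = Δt · [f(-0.9) + f(-0.7) + f(-0.5) + f(-0.3) + f(-0.1)].
Sum ≈ 0.8429.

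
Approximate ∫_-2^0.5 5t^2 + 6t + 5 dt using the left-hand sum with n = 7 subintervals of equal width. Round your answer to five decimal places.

Δt = (0.5 − (-2))/7 = 5/14.
Left endpoints: -2, -23/14, -9/7, -13/14, -4/7, -3/14, 1/7.
f(-2) = 13, f(-23/14) = 1693/196, f(-9/7) = 272/49, f(-13/14) = 733/196, f(-4/7) = 157/49, f(-3/14) = 773/196, f(1/7) = 292/49.
Sum = Δt · [f(-2) + f(-23/14) + f(-9/7) + ...].
Sum ≈ 15.72704.

15.72704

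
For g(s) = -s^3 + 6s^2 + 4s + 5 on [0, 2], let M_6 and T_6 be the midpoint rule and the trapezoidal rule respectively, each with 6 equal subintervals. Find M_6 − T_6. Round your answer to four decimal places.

-0.1667

M_6 ≈ 29.944444.
T_6 ≈ 30.111111.
M_6 − T_6 ≈ -0.1667.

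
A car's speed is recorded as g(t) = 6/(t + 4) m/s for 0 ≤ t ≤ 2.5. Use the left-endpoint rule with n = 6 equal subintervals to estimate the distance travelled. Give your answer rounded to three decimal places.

3.037

Δt = (2.5 − 0)/6 = 5/12.
Left endpoints: 0, 5/12, 5/6, 1.25, 5/3, 25/12.
g(0) = 1.5, g(5/12) = 72/53, g(5/6) = 36/29, g(1.25) = 8/7, g(5/3) = 18/17, g(25/12) = 72/73.
Sum = Δt · [g(0) + g(5/12) + g(5/6) + ...].
Sum ≈ 3.037.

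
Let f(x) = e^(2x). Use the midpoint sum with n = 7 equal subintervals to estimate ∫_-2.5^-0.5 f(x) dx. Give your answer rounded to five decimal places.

Δx = (-0.5 − (-2.5))/7 = 2/7.
Midpoints: -33/14, -29/14, -25/14, -1.5, -17/14, -13/14, -9/14.
f(-33/14) ≈ 0.00897, f(-29/14) ≈ 0.01588, f(-25/14) ≈ 0.02812, f(-1.5) ≈ 0.04979, f(-17/14) ≈ 0.08816, f(-13/14) ≈ 0.15612, f(-9/14) ≈ 0.27645.
Sum = Δx · [f(-33/14) + f(-29/14) + f(-25/14) + ...].
Sum ≈ 0.17814.

0.17814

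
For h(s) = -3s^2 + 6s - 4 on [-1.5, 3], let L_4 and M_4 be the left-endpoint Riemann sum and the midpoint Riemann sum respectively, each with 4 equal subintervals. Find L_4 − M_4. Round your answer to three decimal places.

-8.068

L_4 = -34.76953125.
M_4 ≈ -26.70117.
L_4 − M_4 ≈ -8.068.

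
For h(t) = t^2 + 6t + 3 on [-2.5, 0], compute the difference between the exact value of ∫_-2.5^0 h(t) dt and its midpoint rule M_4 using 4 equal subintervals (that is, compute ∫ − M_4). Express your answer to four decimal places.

0.0814

Exact integral: ∫_-2.5^0 h(t) dt ≈ -6.041667.
M_4 ≈ -6.123047.
Error ≈ -6.041667 − (-6.123047) ≈ 0.0814.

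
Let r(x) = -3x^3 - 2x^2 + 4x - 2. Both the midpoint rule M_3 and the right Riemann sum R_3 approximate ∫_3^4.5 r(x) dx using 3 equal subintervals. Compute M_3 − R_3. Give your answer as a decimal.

M_3 = -268.9296875.
R_3 = -324.5.
M_3 − R_3 = 55.5703125.

55.5703125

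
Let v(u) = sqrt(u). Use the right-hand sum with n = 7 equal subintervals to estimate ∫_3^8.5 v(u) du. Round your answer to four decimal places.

Δu = (8.5 − 3)/7 = 11/14.
Right endpoints: 53/14, 32/7, 75/14, 43/7, 97/14, 54/7, 8.5.
v(53/14) ≈ 1.9457, v(32/7) ≈ 2.1381, v(75/14) ≈ 2.3146, v(43/7) ≈ 2.4785, v(97/14) ≈ 2.6322, v(54/7) ≈ 2.7775, v(8.5) ≈ 2.9155.
Sum = Δu · [v(53/14) + v(32/7) + v(75/14) + ...].
Sum ≈ 13.5158.

13.5158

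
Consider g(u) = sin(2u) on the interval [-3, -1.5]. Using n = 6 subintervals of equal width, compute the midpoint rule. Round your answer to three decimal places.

Δu = (-1.5 − (-3))/6 = 0.25.
Midpoints: -2.875, -2.625, -2.375, -2.125, -1.875, -1.625.
g(-2.875) ≈ 0.508, g(-2.625) ≈ 0.859, g(-2.375) ≈ 0.999, g(-2.125) ≈ 0.895, g(-1.875) ≈ 0.572, g(-1.625) ≈ 0.108.
Sum = Δu · [g(-2.875) + g(-2.625) + g(-2.375) + ...].
Sum ≈ 0.985.

0.985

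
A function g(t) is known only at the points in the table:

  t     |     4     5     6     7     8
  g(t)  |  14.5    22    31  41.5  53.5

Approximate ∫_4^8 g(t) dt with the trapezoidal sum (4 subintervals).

Δt = 1.
T_4 = (1/2)·[14.5 + 2·22 + 2·31 + 2·41.5 + 53.5] = 128.5.

128.5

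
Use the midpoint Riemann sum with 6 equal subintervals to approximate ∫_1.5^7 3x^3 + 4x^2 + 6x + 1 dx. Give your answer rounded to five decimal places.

2379.26483

Δx = (7 − 1.5)/6 = 11/12.
Midpoints: 47/24, 2.875, 91/24, 113/24, 5.625, 157/24.
f(47/24) = 233263/4608, f(2.875) = 62773/512, f(91/24) = 376001/1536, f(113/24) = 1986289/4608, f(5.625) = 355967/512, f(157/24) = 538237/512.
Sum = Δx · [f(47/24) + f(2.875) + f(91/24) + ...].
Sum ≈ 2379.26483.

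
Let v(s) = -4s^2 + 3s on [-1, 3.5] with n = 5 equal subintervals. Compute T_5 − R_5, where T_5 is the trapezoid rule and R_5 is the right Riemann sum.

14.175

T_5 = -44.055.
R_5 = -58.23.
T_5 − R_5 = 14.175.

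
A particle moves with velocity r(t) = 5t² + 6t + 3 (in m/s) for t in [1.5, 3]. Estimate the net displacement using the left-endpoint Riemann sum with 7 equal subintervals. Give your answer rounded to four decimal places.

Δt = (3 − 1.5)/7 = 3/14.
Left endpoints: 1.5, 12/7, 27/14, 15/7, 33/14, 18/7, 39/14.
r(1.5) = 23.25, r(12/7) = 1371/49, r(27/14) = 6501/196, r(15/7) = 1902/49, r(33/14) = 8805/196, r(18/7) = 2523/49, r(39/14) = 11469/196.
Sum = Δt · [r(1.5) + r(12/7) + r(27/14) + ...].
Sum ≈ 59.6020.

59.6020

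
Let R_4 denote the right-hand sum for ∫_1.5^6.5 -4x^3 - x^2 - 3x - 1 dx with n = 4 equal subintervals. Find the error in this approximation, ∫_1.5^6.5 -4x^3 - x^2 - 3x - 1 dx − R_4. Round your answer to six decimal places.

Exact integral: ∫_1.5^6.5 f(x) dx ≈ -1935.41666667.
R_4 = -2711.71875.
Error ≈ -1935.41666667 − (-2711.71875) ≈ 776.302083.

776.302083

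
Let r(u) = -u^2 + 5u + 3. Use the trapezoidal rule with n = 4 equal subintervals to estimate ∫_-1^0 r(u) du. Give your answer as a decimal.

Δu = (0 − (-1))/4 = 0.25.
r(-1) = -3, r(-0.75) = -1.3125, r(-0.5) = 0.25, r(-0.25) = 1.6875, r(0) = 3.
T_4 = (Δu/2)·[r(u_0) + 2r(u_1) + 2r(u_2) + 2r(u_3) + r(u_4)].
Sum = 0.15625.

0.15625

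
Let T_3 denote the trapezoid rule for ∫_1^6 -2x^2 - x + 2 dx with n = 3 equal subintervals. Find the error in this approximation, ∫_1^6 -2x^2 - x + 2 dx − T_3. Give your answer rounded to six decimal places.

4.629630

Exact integral: ∫_1^6 f(x) dx ≈ -150.83333333.
T_3 ≈ -155.46296296.
Error ≈ -150.83333333 − (-155.46296296) ≈ 4.629630.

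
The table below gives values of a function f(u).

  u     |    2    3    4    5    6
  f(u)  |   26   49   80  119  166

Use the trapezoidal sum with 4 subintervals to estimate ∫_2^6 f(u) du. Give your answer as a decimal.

344

Δu = 1.
T_4 = (1/2)·[26 + 2·49 + 2·80 + 2·119 + 166] = 344.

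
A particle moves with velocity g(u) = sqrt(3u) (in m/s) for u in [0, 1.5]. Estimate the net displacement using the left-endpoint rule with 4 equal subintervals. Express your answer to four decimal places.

1.6492

Δu = (1.5 − 0)/4 = 0.375.
Left endpoints: 0, 0.375, 0.75, 1.125.
g(0) ≈ 0.0000, g(0.375) ≈ 1.0607, g(0.75) ≈ 1.5000, g(1.125) ≈ 1.8371.
Sum = Δu · [g(0) + g(0.375) + g(0.75) + g(1.125)].
Sum ≈ 1.6492.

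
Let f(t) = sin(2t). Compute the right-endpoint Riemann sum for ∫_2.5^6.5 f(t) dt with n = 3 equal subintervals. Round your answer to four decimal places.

Δt = (6.5 − 2.5)/3 = 4/3.
Right endpoints: 23/6, 31/6, 6.5.
f(23/6) ≈ 0.9825, f(31/6) ≈ -0.7886, f(6.5) ≈ 0.4202.
Sum = Δt · [f(23/6) + f(31/6) + f(6.5)].
Sum ≈ 0.8187.

0.8187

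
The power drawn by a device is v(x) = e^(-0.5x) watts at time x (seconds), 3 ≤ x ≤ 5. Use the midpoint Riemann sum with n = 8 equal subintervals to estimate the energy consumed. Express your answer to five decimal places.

0.28191

Δx = (5 − 3)/8 = 0.25.
Midpoints: 3.125, 3.375, 3.625, 3.875, 4.125, 4.375, 4.625, 4.875.
v(3.125) ≈ 0.20961, v(3.375) ≈ 0.18498, v(3.625) ≈ 0.16325, v(3.875) ≈ 0.14406, v(4.125) ≈ 0.12714, v(4.375) ≈ 0.11220, v(4.625) ≈ 0.09901, v(4.875) ≈ 0.08738.
Sum = Δx · [v(3.125) + v(3.375) + v(3.625) + ...].
Sum ≈ 0.28191.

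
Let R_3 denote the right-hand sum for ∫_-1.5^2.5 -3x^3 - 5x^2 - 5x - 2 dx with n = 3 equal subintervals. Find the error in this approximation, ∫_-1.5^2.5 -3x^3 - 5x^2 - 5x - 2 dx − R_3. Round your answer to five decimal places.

Exact integral: ∫_-1.5^2.5 f(x) dx ≈ -75.1666667.
R_3 ≈ -151.0925926.
Error ≈ -75.1666667 − (-151.0925926) ≈ 75.92593.

75.92593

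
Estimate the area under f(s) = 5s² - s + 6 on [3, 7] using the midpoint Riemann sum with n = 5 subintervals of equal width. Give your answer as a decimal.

529.6

Δs = (7 − 3)/5 = 0.8.
Midpoints: 3.4, 4.2, 5, 5.8, 6.6.
f(3.4) = 60.4, f(4.2) = 90, f(5) = 126, f(5.8) = 168.4, f(6.6) = 217.2.
Sum = Δs · [f(3.4) + f(4.2) + f(5) + f(5.8) + f(6.6)].
Sum = 529.6.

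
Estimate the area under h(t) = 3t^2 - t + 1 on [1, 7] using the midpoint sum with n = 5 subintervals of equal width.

Δt = (7 − 1)/5 = 1.2.
Midpoints: 1.6, 2.8, 4, 5.2, 6.4.
h(1.6) = 7.08, h(2.8) = 21.72, h(4) = 45, h(5.2) = 76.92, h(6.4) = 117.48.
Sum = Δt · [h(1.6) + h(2.8) + h(4) + h(5.2) + h(6.4)].
Sum = 321.84.

321.84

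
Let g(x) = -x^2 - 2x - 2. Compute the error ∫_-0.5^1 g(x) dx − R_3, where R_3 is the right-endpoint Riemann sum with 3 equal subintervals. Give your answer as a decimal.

1

Exact integral: ∫_-0.5^1 g(x) dx = -4.125.
R_3 = -5.125.
Error = -4.125 − (-5.125) = 1.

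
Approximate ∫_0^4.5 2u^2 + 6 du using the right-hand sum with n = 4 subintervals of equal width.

Δu = (4.5 − 0)/4 = 1.125.
Right endpoints: 1.125, 2.25, 3.375, 4.5.
f(1.125) = 8.53125, f(2.25) = 16.125, f(3.375) = 28.78125, f(4.5) = 46.5.
Sum = Δu · [f(1.125) + f(2.25) + f(3.375) + f(4.5)].
Sum = 112.4296875.

112.4296875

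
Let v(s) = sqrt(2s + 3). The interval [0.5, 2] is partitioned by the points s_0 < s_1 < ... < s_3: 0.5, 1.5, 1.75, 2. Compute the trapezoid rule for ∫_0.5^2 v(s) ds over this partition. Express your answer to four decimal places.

Subinterval widths: 1, 0.25, 0.25.
v(0.5) ≈ 2.0000, v(1.5) ≈ 2.4495, v(1.75) ≈ 2.5495, v(2) ≈ 2.6458.
On each subinterval the trapezoid contributes (Δs_i/2)·[v(s_{i-1}) + v(s_i)].
Sum ≈ 3.4990.

3.4990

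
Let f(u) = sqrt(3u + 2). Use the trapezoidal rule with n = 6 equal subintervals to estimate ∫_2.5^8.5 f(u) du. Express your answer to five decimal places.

Δu = (8.5 − 2.5)/6 = 1.
f(2.5) ≈ 3.08221, f(3.5) ≈ 3.53553, f(4.5) ≈ 3.93700, f(5.5) ≈ 4.30116, f(6.5) ≈ 4.63681, f(7.5) ≈ 4.94975, f(8.5) ≈ 5.24404.
T_6 = (Δu/2)·[f(u_0) + 2f(u_1) + ... + 2f(u_{5}) + f(u_6)].
Sum ≈ 25.52338.

25.52338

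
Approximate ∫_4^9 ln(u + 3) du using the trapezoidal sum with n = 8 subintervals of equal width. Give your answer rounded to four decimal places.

Δu = (9 − 4)/8 = 0.625.
f(4) ≈ 1.9459, f(4.625) ≈ 2.0314, f(5.25) ≈ 2.1102, f(5.875) ≈ 2.1832, f(6.5) ≈ 2.2513, f(7.125) ≈ 2.3150, f(7.75) ≈ 2.3749, f(8.375) ≈ 2.4314, f(9) ≈ 2.4849.
T_8 = (Δu/2)·[f(u_0) + 2f(u_1) + ... + 2f(u_{7}) + f(u_8)].
Sum ≈ 11.1956.

11.1956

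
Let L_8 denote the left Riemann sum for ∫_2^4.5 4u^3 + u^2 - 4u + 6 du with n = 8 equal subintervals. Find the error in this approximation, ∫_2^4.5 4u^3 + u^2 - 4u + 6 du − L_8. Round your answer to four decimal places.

51.3021

Exact integral: ∫_2^4.5 f(u) du ≈ 404.270833.
L_8 = 352.96875.
Error ≈ 404.270833 − 352.96875 ≈ 51.3021.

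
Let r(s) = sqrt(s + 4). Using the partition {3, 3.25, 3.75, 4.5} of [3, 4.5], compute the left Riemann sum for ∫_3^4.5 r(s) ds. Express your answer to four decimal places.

4.0956

Subinterval widths: 0.25, 0.5, 0.75.
Left endpoints: 3, 3.25, 3.75.
r(3) ≈ 2.6458, r(3.25) ≈ 2.6926, r(3.75) ≈ 2.7839.
Sum = Σ Δs_i · r(s_i).
Sum ≈ 4.0956.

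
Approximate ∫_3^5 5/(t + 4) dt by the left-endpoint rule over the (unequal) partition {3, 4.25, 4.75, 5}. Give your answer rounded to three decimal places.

Subinterval widths: 1.25, 0.5, 0.25.
Left endpoints: 3, 4.25, 4.75.
f(3) = 5/7, f(4.25) = 20/33, f(4.75) = 4/7.
Sum = Σ Δt_i · f(t_i).
Sum ≈ 1.339.

1.339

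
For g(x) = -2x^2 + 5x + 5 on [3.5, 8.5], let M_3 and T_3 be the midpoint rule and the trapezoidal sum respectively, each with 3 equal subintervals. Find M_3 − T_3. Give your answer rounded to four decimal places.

M_3 ≈ -203.518519.
T_3 ≈ -210.462963.
M_3 − T_3 ≈ 6.9444.

6.9444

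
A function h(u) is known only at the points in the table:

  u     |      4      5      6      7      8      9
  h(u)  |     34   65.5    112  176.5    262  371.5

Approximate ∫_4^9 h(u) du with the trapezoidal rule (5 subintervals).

Δu = 1.
T_5 = (1/2)·[34 + 2·65.5 + 2·112 + 2·176.5 + 2·262 + 371.5] = 818.75.

818.75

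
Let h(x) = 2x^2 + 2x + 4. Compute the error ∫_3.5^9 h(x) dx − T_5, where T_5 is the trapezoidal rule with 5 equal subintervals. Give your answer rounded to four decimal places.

-2.2183

Exact integral: ∫_3.5^9 h(x) dx ≈ 548.166667.
T_5 = 550.385.
Error ≈ 548.166667 − 550.385 ≈ -2.2183.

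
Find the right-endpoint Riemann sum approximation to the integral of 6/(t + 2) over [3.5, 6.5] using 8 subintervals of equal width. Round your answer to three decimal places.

Δt = (6.5 − 3.5)/8 = 0.375.
Right endpoints: 3.875, 4.25, 4.625, 5, 5.375, 5.75, 6.125, 6.5.
f(3.875) = 48/47, f(4.25) = 0.96, f(4.625) = 48/53, f(5) = 6/7, f(5.375) = 48/59, f(5.75) = 24/31, f(6.125) = 48/65, f(6.5) = 12/17.
Sum = Δt · [f(3.875) + f(4.25) + f(4.625) + ...].
Sum ≈ 2.541.

2.541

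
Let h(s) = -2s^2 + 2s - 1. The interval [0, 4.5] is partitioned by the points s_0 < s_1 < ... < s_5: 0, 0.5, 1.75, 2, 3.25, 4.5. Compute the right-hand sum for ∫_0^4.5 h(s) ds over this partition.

Subinterval widths: 0.5, 1.25, 0.25, 1.25, 1.25.
Right endpoints: 0.5, 1.75, 2, 3.25, 4.5.
h(0.5) = -0.5, h(1.75) = -3.625, h(2) = -5, h(3.25) = -15.625, h(4.5) = -32.5.
Sum = Σ Δs_i · h(s_i).
Sum = -66.1875.

-66.1875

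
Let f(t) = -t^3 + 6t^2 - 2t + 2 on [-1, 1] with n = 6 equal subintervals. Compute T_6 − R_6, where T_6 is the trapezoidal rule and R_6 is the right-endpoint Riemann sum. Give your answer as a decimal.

T_6 ≈ 8.222222.
R_6 ≈ 7.222222.
T_6 − R_6 = 1.

1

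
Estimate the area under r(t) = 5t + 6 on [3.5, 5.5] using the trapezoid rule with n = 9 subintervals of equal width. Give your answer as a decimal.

57

Δt = (5.5 − 3.5)/9 = 2/9.
r(3.5) = 23.5, r(67/18) = 443/18, r(71/18) = 463/18, r(25/6) = 161/6, r(79/18) = 503/18, r(83/18) = 523/18, r(29/6) = 181/6, r(91/18) = 563/18, r(95/18) = 583/18, r(5.5) = 33.5.
T_9 = (Δt/2)·[r(t_0) + 2r(t_1) + ... + 2r(t_{8}) + r(t_9)].
Sum = 57.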